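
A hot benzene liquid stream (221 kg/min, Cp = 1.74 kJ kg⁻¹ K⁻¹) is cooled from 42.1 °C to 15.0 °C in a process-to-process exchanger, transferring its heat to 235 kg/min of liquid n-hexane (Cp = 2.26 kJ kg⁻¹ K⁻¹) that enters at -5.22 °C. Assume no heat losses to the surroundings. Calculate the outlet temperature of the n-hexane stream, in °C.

Heat released by hot stream: Q = 221 × 1.74 × (42.1 − 15.0) = 10421 kJ/min
Energy balance on cold side (adiabatic exchanger): Q = ṁ_c·Cp_c·(T_c,out − T_c,in)
T_c,out = -5.22 + 10421/(235 × 2.26) = 14.402 °C

T_c,out = 14.4 °C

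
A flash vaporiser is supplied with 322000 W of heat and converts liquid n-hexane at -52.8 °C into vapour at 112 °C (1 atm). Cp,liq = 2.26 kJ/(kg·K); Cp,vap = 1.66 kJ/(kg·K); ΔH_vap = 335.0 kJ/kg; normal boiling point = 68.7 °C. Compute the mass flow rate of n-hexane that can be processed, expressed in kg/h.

Δh = 2.26×(68.7−-52.8) + 335.0 + 1.66×(112−68.7) = 681.47 kJ/kg
Q = 322000 W = 322 kJ/s = 1.1592e+06 kJ/h
ṁ = Q/Δh = 1.1592e+06 / 681.47 = 1701 kg/h

ṁ = 1700 kg/h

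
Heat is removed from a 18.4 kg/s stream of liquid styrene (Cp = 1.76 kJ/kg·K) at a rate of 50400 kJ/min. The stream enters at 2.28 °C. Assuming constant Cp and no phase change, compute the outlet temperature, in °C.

Q = 50400 kJ/min = 840 kJ/s
ΔT = Q/(ṁ·Cp) = 840/(18.4×1.76) = 25.939 K
T_out = 2.28 − 25.939 = -23.659 °C

T_out = -23.7 °C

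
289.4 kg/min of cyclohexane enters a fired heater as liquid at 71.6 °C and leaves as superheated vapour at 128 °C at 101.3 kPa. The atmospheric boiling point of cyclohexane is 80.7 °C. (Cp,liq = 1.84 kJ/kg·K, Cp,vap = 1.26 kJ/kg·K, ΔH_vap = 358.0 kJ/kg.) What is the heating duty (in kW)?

liquid 71.6→80.7 °C: 16.744 kJ/kg
vaporisation at 80.7 °C: 358 kJ/kg
vapour 80.7→128 °C: 59.598 kJ/kg
Δh = 16.744 + 358 + 59.598 = 434.34 kJ/kg
Q = ṁ·Δh = 289.4 kg/min × 434.34 kJ/kg = 125700 kJ/min
|Q| = 2095 kW

Q = 2090 kW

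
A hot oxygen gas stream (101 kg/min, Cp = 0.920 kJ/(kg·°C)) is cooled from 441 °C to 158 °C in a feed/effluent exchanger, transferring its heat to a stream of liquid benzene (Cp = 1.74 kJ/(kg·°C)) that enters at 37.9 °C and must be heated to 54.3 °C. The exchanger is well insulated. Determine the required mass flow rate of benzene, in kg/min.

ṁ_c = 922 kg/min

Heat released by hot stream: Q = 101 × 0.920 × (441 − 158) = 26296 kJ/min
Energy balance on cold side (adiabatic exchanger): Q = ṁ_c·Cp_c·(T_c,out − T_c,in)
ṁ_c = 26296 / [1.74 × (54.3 − 37.9)] = 921.52 kg/min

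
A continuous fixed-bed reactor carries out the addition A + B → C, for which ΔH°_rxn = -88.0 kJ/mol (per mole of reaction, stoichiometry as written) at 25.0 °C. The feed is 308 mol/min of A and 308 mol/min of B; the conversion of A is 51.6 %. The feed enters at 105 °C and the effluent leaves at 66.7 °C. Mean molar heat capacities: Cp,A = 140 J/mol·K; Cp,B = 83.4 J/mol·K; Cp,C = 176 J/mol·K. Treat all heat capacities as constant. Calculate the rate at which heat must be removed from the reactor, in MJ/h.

Extent of reaction ξ = 0.516 × 308 = 158.93 mol/min
Reaction term: ξ·ΔH°_rxn = 158.93 × -88.0 = -13986 kJ/min
Sensible, feed 105→25 °C: -5504.6 kJ/min
Outlet flows (mol/min): A 149.07, B 149.07, C 158.93
Sensible, products 25→66.7 °C: 2555.1 kJ/min
Q = ΔH = -16935 kJ/min = -282.25 kW
Heat removed = 1016.1 MJ/h

Q_out = 1020 MJ/h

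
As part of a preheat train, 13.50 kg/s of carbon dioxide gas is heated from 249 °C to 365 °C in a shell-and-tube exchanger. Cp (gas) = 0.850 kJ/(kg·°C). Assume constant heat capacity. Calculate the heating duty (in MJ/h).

Q = 4790 MJ/h

Q = ṁ·Cp·ΔT = 13.50 × 0.850 × (365 − 249) = 1331.1 kJ/s
Heating duty = 4792 MJ/h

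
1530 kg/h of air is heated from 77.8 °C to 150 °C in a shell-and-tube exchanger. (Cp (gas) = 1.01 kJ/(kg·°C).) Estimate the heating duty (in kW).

Q = ṁ·Cp·ΔT = 1530 × 1.01 × (150 − 77.8) = 111570 kJ/h
Converting: 111570 / 3600 s = 30.992 kW

Q = 31.0 kW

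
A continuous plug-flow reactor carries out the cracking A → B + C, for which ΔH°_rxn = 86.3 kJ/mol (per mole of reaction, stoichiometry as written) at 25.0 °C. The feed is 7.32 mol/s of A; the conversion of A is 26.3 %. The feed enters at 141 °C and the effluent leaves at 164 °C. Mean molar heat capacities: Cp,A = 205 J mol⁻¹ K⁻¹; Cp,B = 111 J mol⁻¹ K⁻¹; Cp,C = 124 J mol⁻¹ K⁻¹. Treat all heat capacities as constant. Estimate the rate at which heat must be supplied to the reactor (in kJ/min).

Extent of reaction ξ = 0.263 × 7.32 = 1.9252 mol/s
Reaction term: ξ·ΔH°_rxn = 1.9252 × 86.3 = 166.14 kJ/s
Sensible, feed 141→25 °C: -174.07 kJ/s
Outlet flows (mol/s): A 5.3948, B 1.9252, C 1.9252
Sensible, products 25→164 °C: 216.61 kJ/s
Q = ΔH = 208.68 kJ/s = 208.68 kW
Heat supplied = 12521 kJ/min

Q_in = 12500 kJ/min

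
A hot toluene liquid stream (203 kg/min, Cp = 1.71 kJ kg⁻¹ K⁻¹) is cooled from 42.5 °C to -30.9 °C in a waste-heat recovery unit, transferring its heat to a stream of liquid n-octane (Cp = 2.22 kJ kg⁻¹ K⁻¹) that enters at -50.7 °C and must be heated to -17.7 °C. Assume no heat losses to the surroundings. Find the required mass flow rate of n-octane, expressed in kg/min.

ṁ_c = 348 kg/min

Heat released by hot stream: Q = 203 × 1.71 × (42.5 − -30.9) = 25479 kJ/min
Energy balance on cold side (adiabatic exchanger): Q = ṁ_c·Cp_c·(T_c,out − T_c,in)
ṁ_c = 25479 / [2.22 × (-17.7 − -50.7)] = 347.79 kg/min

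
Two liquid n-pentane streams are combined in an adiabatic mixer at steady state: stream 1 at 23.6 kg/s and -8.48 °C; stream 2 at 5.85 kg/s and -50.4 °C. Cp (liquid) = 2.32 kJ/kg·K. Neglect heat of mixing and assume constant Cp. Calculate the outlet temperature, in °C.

T_out = -16.8 °C

No heat crosses the boundary, so H_out = H_in.
T_out = Σ ṁᵢCp,ᵢTᵢ / Σ ṁᵢCp,ᵢ
      = -1148.3 / 68.324 = -16.807 °C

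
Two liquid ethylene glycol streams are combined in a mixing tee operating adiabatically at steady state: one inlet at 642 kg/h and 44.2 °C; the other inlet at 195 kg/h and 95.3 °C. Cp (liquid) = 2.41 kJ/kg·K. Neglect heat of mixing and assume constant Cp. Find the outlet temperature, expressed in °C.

No heat crosses the boundary, so H_out = H_in.
T_out = Σ ṁᵢCp,ᵢTᵢ / Σ ṁᵢCp,ᵢ
      = 113170 / 2017.2 = 56.105 °C

T_out = 56.1 °C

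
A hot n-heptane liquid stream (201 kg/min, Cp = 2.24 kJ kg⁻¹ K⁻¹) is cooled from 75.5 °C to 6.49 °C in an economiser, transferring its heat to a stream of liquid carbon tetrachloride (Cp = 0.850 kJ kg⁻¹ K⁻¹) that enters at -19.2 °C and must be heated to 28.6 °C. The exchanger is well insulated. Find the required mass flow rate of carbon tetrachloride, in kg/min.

Heat released by hot stream: Q = 201 × 2.24 × (75.5 − 6.49) = 31071 kJ/min
Energy balance on cold side (adiabatic exchanger): Q = ṁ_c·Cp_c·(T_c,out − T_c,in)
ṁ_c = 31071 / [0.850 × (28.6 − -19.2)] = 764.73 kg/min

ṁ_c = 765 kg/min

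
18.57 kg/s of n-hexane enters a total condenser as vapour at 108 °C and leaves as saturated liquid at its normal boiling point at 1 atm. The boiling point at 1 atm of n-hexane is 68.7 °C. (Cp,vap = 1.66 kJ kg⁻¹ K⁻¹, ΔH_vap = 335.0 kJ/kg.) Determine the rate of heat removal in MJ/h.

vapour 108→68.7 °C: -65.238 kJ/kg
condensation at 68.7 °C: -335 kJ/kg
Δh = -65.238 + -335 = -400.24 kJ/kg
Q = ṁ·Δh = 18.57 kg/s × -400.24 kJ/kg = -7432.4 kJ/s
|Q| = 7432.4 kW = 26757 MJ/h

Q_c = 26800 MJ/h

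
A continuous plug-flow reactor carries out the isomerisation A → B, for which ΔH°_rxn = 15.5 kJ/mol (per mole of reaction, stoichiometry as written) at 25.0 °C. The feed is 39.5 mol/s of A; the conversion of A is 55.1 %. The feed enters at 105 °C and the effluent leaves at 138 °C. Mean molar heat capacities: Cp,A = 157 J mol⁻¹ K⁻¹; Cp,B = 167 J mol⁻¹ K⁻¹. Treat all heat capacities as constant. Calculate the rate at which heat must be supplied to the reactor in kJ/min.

Extent of reaction ξ = 0.551 × 39.5 = 21.765 mol/s
Reaction term: ξ·ΔH°_rxn = 21.765 × 15.5 = 337.35 kJ/s
Sensible, feed 105→25 °C: -496.12 kJ/s
Outlet flows (mol/s): A 17.735, B 21.765
Sensible, products 25→138 °C: 725.36 kJ/s
Q = ΔH = 566.59 kJ/s = 566.59 kW
Heat supplied = 33996 kJ/min

Q_in = 34000 kJ/min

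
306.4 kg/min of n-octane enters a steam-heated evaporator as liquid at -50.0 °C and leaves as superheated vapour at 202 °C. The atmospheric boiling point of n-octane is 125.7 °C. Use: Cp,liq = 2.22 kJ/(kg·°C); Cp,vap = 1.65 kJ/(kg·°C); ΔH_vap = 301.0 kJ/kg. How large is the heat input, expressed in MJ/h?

Q = 15000 MJ/h

liquid -50.0→125.7 °C: 390.05 kJ/kg
vaporisation at 125.7 °C: 301 kJ/kg
vapour 125.7→202 °C: 125.89 kJ/kg
Δh = 390.05 + 301 + 125.89 = 816.95 kJ/kg
Q = ṁ·Δh = 306.4 kg/min × 816.95 kJ/kg = 250310 kJ/min
|Q| = 4171.9 kW = 15019 MJ/h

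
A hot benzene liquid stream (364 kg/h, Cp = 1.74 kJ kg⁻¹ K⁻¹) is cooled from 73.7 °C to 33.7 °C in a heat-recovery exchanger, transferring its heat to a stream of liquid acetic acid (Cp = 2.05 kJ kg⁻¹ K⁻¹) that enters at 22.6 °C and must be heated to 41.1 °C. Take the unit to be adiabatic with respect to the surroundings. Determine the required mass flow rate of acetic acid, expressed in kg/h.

ṁ_c = 668 kg/h

Heat released by hot stream: Q = 364 × 1.74 × (73.7 − 33.7) = 25334 kJ/h
Energy balance on cold side (adiabatic exchanger): Q = ṁ_c·Cp_c·(T_c,out − T_c,in)
ṁ_c = 25334 / [2.05 × (41.1 − 22.6)] = 668.01 kg/h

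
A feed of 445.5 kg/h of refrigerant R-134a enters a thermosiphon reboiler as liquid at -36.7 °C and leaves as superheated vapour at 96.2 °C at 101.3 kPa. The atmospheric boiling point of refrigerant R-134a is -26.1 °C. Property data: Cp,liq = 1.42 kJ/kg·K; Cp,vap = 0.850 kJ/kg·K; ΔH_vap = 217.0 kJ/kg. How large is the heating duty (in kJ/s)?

Q = 41.6 kJ/s

liquid -36.7→-26.1 °C: 15.052 kJ/kg
vaporisation at -26.1 °C: 217 kJ/kg
vapour -26.1→96.2 °C: 103.96 kJ/kg
Δh = 15.052 + 217 + 103.96 = 336.01 kJ/kg
Q = ṁ·Δh = 445.5 kg/h × 336.01 kJ/kg = 149690 kJ/h
|Q| = 41.581 kW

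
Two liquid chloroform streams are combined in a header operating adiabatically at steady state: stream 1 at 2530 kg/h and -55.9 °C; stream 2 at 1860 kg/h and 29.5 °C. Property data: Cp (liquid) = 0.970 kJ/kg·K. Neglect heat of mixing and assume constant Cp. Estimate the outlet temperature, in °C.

T_out = -19.7 °C

No heat crosses the boundary, so H_out = H_in.
T_out = Σ ṁᵢCp,ᵢTᵢ / Σ ṁᵢCp,ᵢ
      = -83960 / 4258.3 = -19.717 °C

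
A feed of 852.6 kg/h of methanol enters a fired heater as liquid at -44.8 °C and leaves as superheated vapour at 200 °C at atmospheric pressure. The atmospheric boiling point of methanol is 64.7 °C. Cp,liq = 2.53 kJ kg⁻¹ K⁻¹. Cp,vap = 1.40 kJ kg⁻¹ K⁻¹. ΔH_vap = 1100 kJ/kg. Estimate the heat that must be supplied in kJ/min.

Q = 22300 kJ/min

liquid -44.8→64.7 °C: 277.03 kJ/kg
vaporisation at 64.7 °C: 1100 kJ/kg
vapour 64.7→200 °C: 189.42 kJ/kg
Δh = 277.03 + 1100 + 189.42 = 1566.5 kJ/kg
Q = ṁ·Δh = 852.6 kg/h × 1566.5 kJ/kg = 1.3356e+06 kJ/h
|Q| = 370.99 kW = 22259 kJ/min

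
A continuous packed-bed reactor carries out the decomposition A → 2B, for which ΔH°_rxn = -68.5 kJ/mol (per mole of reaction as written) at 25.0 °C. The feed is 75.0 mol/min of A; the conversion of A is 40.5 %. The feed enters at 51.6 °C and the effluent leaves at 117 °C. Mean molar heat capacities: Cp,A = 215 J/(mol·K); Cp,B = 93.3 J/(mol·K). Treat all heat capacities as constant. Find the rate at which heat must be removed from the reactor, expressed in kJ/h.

Q_out = 66300 kJ/h

Extent of reaction ξ = 0.405 × 75.0 = 30.375 mol/min
Reaction term: ξ·ΔH°_rxn = 30.375 × -68.5 = -2080.7 kJ/min
Sensible, feed 51.6→25 °C: -428.93 kJ/min
Outlet flows (mol/min): A 44.625, B 60.75
Sensible, products 25→117 °C: 1404.1 kJ/min
Q = ΔH = -1105.5 kJ/min = -18.425 kW
Heat removed = 66329 kJ/h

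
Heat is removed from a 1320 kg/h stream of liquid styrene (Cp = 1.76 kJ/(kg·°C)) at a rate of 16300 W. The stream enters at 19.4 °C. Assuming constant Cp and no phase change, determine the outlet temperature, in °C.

T_out = -5.86 °C

Q = 16300 W = 58680 kJ/h
ΔT = Q/(ṁ·Cp) = 58680/(1320×1.76) = 25.258 K
T_out = 19.4 − 25.258 = -5.8583 °C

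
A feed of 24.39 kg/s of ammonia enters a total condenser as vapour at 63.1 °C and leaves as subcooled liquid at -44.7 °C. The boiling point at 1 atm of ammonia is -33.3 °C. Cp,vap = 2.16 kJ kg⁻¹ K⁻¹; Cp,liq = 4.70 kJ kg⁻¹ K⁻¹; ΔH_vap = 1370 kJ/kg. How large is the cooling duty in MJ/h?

vapour 63.1→-33.3 °C: -208.22 kJ/kg
condensation at -33.3 °C: -1370 kJ/kg
liquid -33.3→-44.7 °C: -53.58 kJ/kg
Δh = -208.22 + -1370 + -53.58 = -1631.8 kJ/kg
Q = ṁ·Δh = 24.39 kg/s × -1631.8 kJ/kg = -39800 kJ/s
|Q| = 39800 kW = 143280 MJ/h

Q_c = 143000 MJ/h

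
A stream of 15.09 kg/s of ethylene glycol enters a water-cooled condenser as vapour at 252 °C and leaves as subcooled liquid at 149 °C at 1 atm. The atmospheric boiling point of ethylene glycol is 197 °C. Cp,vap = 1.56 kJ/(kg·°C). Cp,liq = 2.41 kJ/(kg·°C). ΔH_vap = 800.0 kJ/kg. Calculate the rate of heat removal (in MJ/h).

Q_c = 54400 MJ/h

vapour 252→197 °C: -85.8 kJ/kg
condensation at 197 °C: -800 kJ/kg
liquid 197→149 °C: -115.68 kJ/kg
Δh = -85.8 + -800 + -115.68 = -1001.5 kJ/kg
Q = ṁ·Δh = 15.09 kg/s × -1001.5 kJ/kg = -15112 kJ/s
|Q| = 15112 kW = 54404 MJ/h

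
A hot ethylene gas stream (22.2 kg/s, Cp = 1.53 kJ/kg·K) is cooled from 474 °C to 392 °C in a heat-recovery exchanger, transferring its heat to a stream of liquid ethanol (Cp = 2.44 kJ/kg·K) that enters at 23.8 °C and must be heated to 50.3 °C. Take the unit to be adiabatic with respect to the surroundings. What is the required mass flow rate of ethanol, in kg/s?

ṁ_c = 43.1 kg/s

Heat released by hot stream: Q = 22.2 × 1.53 × (474 − 392) = 2785.2 kJ/s
Energy balance on cold side (adiabatic exchanger): Q = ṁ_c·Cp_c·(T_c,out − T_c,in)
ṁ_c = 2785.2 / [2.44 × (50.3 − 23.8)] = 43.075 kg/s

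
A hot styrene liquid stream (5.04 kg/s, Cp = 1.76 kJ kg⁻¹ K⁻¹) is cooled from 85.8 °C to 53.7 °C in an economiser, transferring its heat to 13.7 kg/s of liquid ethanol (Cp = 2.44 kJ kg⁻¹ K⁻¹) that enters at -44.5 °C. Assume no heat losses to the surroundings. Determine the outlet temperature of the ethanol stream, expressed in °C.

Heat released by hot stream: Q = 5.04 × 1.76 × (85.8 − 53.7) = 284.74 kJ/s
Energy balance on cold side (adiabatic exchanger): Q = ṁ_c·Cp_c·(T_c,out − T_c,in)
T_c,out = -44.5 + 284.74/(13.7 × 2.44) = -35.982 °C

T_c,out = -36.0 °C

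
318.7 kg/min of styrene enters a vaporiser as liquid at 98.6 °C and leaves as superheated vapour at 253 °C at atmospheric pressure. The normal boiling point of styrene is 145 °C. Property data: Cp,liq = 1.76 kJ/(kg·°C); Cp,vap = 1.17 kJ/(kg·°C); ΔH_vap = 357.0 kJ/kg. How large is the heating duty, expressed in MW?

liquid 98.6→145 °C: 81.664 kJ/kg
vaporisation at 145 °C: 357 kJ/kg
vapour 145→253 °C: 126.36 kJ/kg
Δh = 81.664 + 357 + 126.36 = 565.02 kJ/kg
Q = ṁ·Δh = 318.7 kg/min × 565.02 kJ/kg = 180070 kJ/min
|Q| = 3001.2 kW = 3.0012 MW

Q = 3.00 MW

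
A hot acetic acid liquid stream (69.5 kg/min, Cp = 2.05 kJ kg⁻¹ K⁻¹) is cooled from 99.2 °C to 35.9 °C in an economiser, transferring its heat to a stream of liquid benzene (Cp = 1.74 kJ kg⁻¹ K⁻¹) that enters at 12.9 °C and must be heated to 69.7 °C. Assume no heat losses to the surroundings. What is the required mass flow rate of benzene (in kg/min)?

Heat released by hot stream: Q = 69.5 × 2.05 × (99.2 − 35.9) = 9018.7 kJ/min
Energy balance on cold side (adiabatic exchanger): Q = ṁ_c·Cp_c·(T_c,out − T_c,in)
ṁ_c = 9018.7 / [1.74 × (69.7 − 12.9)] = 91.253 kg/min

ṁ_c = 91.3 kg/min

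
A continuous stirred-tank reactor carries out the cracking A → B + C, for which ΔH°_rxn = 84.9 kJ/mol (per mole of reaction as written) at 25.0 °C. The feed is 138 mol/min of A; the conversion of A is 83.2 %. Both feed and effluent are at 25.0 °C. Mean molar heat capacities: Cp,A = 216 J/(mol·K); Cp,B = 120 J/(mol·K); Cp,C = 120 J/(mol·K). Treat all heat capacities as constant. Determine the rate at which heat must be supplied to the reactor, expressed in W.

Extent of reaction ξ = 0.832 × 138 = 114.82 mol/min
Reaction term: ξ·ΔH°_rxn = 114.82 × 84.9 = 9747.9 kJ/min
Q = ΔH = 9747.9 kJ/min = 162.46 kW
Heat supplied = 162460 W

Q_in = 162000 W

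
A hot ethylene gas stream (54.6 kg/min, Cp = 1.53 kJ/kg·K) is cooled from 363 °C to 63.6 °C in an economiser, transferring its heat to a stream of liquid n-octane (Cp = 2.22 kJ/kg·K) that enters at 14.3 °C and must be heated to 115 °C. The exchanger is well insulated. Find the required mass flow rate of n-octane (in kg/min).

Heat released by hot stream: Q = 54.6 × 1.53 × (363 − 63.6) = 25011 kJ/min
Energy balance on cold side (adiabatic exchanger): Q = ṁ_c·Cp_c·(T_c,out − T_c,in)
ṁ_c = 25011 / [2.22 × (115 − 14.3)] = 111.88 kg/min

ṁ_c = 112 kg/min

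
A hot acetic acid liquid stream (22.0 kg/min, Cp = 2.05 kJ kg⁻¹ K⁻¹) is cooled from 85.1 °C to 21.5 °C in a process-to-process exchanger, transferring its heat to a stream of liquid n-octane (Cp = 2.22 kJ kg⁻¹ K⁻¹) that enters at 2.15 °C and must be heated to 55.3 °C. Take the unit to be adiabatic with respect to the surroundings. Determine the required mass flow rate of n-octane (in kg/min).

Heat released by hot stream: Q = 22.0 × 2.05 × (85.1 − 21.5) = 2868.4 kJ/min
Energy balance on cold side (adiabatic exchanger): Q = ṁ_c·Cp_c·(T_c,out − T_c,in)
ṁ_c = 2868.4 / [2.22 × (55.3 − 2.15)] = 24.31 kg/min

ṁ_c = 24.3 kg/min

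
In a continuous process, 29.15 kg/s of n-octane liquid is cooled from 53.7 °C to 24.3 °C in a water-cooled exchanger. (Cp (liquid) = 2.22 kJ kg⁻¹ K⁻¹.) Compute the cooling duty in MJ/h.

Q = ṁ·Cp·ΔT = 29.15 × 2.22 × (24.3 − 53.7) = -1902.6 kJ/s
Cooling duty = 6849.2 MJ/h

Q_c = 6850 MJ/h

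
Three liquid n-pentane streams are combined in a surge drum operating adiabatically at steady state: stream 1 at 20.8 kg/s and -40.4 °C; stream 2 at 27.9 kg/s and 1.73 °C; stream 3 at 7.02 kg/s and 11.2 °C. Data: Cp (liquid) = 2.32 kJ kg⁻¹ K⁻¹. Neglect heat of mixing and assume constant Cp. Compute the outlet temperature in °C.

T_out = -12.8 °C

Energy balance with Q = 0: Σ ṁᵢCp,ᵢ(T_out − Tᵢ) = 0
T_out = Σ ṁᵢCp,ᵢTᵢ / Σ ṁᵢCp,ᵢ
      = -1655.2 / 129.27 = -12.804 °C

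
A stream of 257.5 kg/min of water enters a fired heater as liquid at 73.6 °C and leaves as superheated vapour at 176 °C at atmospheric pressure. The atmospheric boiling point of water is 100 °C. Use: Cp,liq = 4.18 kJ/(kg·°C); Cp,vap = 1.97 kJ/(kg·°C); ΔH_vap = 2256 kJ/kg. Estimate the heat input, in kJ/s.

liquid 73.6→100 °C: 110.35 kJ/kg
vaporisation at 100 °C: 2256 kJ/kg
vapour 100→176 °C: 149.72 kJ/kg
Δh = 110.35 + 2256 + 149.72 = 2516.1 kJ/kg
Q = ṁ·Δh = 257.5 kg/min × 2516.1 kJ/kg = 647890 kJ/min
|Q| = 10798 kW

Q = 10800 kJ/s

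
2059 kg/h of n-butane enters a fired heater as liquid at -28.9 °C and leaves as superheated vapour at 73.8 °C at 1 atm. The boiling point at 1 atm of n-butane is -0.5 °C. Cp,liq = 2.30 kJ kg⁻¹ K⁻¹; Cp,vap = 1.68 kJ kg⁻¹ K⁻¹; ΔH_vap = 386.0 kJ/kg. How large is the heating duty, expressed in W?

liquid -28.9→-0.5 °C: 65.32 kJ/kg
vaporisation at -0.5 °C: 386 kJ/kg
vapour -0.5→73.8 °C: 124.82 kJ/kg
Δh = 65.32 + 386 + 124.82 = 576.14 kJ/kg
Q = ṁ·Δh = 2059 kg/h × 576.14 kJ/kg = 1.1863e+06 kJ/h
|Q| = 329.52 kW = 329520 W

Q = 330000 W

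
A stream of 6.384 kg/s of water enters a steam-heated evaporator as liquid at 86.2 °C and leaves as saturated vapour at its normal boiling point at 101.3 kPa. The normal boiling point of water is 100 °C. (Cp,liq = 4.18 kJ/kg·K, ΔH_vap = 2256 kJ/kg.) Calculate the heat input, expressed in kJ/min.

Q = 886000 kJ/min

liquid 86.2→100 °C: 57.684 kJ/kg
vaporisation at 100 °C: 2256 kJ/kg
Δh = 57.684 + 2256 = 2313.7 kJ/kg
Q = ṁ·Δh = 6.384 kg/s × 2313.7 kJ/kg = 14771 kJ/s
|Q| = 14771 kW = 886230 kJ/min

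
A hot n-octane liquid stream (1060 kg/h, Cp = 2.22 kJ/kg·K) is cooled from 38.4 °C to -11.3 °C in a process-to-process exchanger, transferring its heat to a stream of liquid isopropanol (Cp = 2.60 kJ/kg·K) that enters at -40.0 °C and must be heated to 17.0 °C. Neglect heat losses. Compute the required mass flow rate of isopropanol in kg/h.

ṁ_c = 789 kg/h

Heat released by hot stream: Q = 1060 × 2.22 × (38.4 − -11.3) = 116950 kJ/h
Energy balance on cold side (adiabatic exchanger): Q = ṁ_c·Cp_c·(T_c,out − T_c,in)
ṁ_c = 116950 / [2.60 × (17.0 − -40.0)] = 789.16 kg/h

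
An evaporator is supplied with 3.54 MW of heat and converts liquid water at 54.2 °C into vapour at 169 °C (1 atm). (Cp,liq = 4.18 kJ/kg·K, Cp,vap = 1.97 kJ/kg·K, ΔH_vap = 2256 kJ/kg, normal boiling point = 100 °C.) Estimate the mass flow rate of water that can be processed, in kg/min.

Δh = 4.18×(100−54.2) + 2256 + 1.97×(169−100) = 2583.4 kJ/kg
Q = 3.54 MW = 3540 kJ/s = 212400 kJ/min
ṁ = Q/Δh = 212400 / 2583.4 = 82.218 kg/min

ṁ = 82.2 kg/min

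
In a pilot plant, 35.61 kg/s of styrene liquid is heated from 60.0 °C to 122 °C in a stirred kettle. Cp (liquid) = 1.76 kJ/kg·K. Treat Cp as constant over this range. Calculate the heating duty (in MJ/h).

Q = 14000 MJ/h

Q = ṁ·Cp·ΔT = 35.61 × 1.76 × (122 − 60.0) = 3885.8 kJ/s
Heating duty = 13989 MJ/h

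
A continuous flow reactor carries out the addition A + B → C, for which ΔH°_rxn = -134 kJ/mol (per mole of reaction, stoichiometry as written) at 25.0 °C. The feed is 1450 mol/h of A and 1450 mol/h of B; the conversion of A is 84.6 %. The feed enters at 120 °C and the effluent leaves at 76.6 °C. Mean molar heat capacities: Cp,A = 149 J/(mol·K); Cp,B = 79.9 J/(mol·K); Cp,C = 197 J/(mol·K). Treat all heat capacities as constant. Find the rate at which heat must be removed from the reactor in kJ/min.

Extent of reaction ξ = 0.846 × 1450 = 1226.7 mol/h
Reaction term: ξ·ΔH°_rxn = 1226.7 × -134 = -164380 kJ/h
Sensible, feed 120→25 °C: -31531 kJ/h
Outlet flows (mol/h): A 223.3, B 223.3, C 1226.7
Sensible, products 25→76.6 °C: 15107 kJ/h
Q = ΔH = -180800 kJ/h = -50.223 kW
Heat removed = 3013.4 kJ/min

Q_out = 3010 kJ/min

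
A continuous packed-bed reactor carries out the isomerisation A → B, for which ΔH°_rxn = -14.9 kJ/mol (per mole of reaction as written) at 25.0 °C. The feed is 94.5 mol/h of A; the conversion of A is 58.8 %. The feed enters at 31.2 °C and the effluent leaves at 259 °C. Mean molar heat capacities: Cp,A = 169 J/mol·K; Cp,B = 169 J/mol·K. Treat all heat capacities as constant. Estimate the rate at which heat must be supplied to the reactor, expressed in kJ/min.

Q_in = 46.8 kJ/min

Extent of reaction ξ = 0.588 × 94.5 = 55.566 mol/h
Reaction term: ξ·ΔH°_rxn = 55.566 × -14.9 = -827.93 kJ/h
Sensible, feed 31.2→25 °C: -99.017 kJ/h
Outlet flows (mol/h): A 38.934, B 55.566
Sensible, products 25→259 °C: 3737.1 kJ/h
Q = ΔH = 2810.1 kJ/h = 0.7806 kW
Heat supplied = 46.836 kJ/min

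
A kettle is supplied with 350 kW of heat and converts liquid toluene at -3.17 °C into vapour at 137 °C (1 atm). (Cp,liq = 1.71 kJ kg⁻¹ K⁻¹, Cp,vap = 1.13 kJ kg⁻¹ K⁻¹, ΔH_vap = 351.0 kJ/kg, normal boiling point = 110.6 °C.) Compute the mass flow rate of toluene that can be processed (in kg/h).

ṁ = 2190 kg/h

Δh = 1.71×(110.6−-3.17) + 351.0 + 1.13×(137−110.6) = 575.38 kJ/kg
Q = 350 kW = 350 kJ/s = 1.26e+06 kJ/h
ṁ = Q/Δh = 1.26e+06 / 575.38 = 2189.9 kg/h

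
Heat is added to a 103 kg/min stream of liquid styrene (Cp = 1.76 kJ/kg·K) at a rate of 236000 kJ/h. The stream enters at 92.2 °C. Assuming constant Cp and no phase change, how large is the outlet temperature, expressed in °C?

T_out = 114 °C

Q = 236000 kJ/h = 3933.3 kJ/min
ΔT = Q/(ṁ·Cp) = 3933.3/(103×1.76) = 21.698 K
T_out = 92.2 + 21.698 = 113.9 °C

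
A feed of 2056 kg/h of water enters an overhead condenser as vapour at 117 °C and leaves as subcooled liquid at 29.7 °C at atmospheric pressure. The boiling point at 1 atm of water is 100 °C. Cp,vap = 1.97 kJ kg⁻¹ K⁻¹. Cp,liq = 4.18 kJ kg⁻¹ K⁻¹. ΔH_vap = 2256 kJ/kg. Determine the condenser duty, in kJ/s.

vapour 117→100 °C: -33.49 kJ/kg
condensation at 100 °C: -2256 kJ/kg
liquid 100→29.7 °C: -293.85 kJ/kg
Δh = -33.49 + -2256 + -293.85 = -2583.3 kJ/kg
Q = ṁ·Δh = 2056 kg/h × -2583.3 kJ/kg = -5.3114e+06 kJ/h
|Q| = 1475.4 kW

Q_c = 1480 kJ/s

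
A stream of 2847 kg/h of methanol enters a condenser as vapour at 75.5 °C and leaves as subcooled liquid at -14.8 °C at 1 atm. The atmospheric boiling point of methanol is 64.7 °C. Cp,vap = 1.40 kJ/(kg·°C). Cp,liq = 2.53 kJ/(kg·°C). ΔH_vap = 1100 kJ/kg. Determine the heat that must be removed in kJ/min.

vapour 75.5→64.7 °C: -15.12 kJ/kg
condensation at 64.7 °C: -1100 kJ/kg
liquid 64.7→-14.8 °C: -201.13 kJ/kg
Δh = -15.12 + -1100 + -201.13 = -1316.3 kJ/kg
Q = ṁ·Δh = 2847 kg/h × -1316.3 kJ/kg = -3.7474e+06 kJ/h
|Q| = 1040.9 kW = 62456 kJ/min

Q_c = 62500 kJ/min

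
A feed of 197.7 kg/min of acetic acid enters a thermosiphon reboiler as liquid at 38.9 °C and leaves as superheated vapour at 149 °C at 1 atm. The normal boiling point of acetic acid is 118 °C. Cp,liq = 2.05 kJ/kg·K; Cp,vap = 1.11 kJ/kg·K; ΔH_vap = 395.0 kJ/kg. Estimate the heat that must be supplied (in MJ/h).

liquid 38.9→118 °C: 162.15 kJ/kg
vaporisation at 118 °C: 395 kJ/kg
vapour 118→149 °C: 34.41 kJ/kg
Δh = 162.15 + 395 + 34.41 = 591.56 kJ/kg
Q = ṁ·Δh = 197.7 kg/min × 591.56 kJ/kg = 116950 kJ/min
|Q| = 1949.2 kW = 7017.1 MJ/h

Q = 7020 MJ/h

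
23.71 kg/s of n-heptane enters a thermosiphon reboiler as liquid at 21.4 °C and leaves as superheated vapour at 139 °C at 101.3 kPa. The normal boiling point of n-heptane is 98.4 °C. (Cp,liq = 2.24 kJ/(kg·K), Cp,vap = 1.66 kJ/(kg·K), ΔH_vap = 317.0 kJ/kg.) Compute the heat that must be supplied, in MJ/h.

liquid 21.4→98.4 °C: 172.48 kJ/kg
vaporisation at 98.4 °C: 317 kJ/kg
vapour 98.4→139 °C: 67.396 kJ/kg
Δh = 172.48 + 317 + 67.396 = 556.88 kJ/kg
Q = ṁ·Δh = 23.71 kg/s × 556.88 kJ/kg = 13204 kJ/s
|Q| = 13204 kW = 47533 MJ/h

Q = 47500 MJ/h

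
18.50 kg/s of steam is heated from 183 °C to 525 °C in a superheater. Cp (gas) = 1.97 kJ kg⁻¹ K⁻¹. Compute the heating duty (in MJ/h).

Q = ṁ·Cp·ΔT = 18.50 × 1.97 × (525 − 183) = 12464 kJ/s
Heating duty = 44871 MJ/h

Q = 44900 MJ/h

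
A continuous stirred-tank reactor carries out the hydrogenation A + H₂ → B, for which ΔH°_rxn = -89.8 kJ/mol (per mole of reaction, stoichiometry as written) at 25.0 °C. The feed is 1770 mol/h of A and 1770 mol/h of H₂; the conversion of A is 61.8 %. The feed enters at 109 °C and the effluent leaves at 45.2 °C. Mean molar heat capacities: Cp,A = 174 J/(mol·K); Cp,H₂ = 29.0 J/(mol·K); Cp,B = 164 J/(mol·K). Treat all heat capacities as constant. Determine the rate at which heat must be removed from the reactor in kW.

Extent of reaction ξ = 0.618 × 1770 = 1093.9 mol/h
Reaction term: ξ·ΔH°_rxn = 1093.9 × -89.8 = -98229 kJ/h
Sensible, feed 109→25 °C: -30182 kJ/h
Outlet flows (mol/h): A 676.14, H₂ 676.14, B 1093.9
Sensible, products 25→45.2 °C: 6396.3 kJ/h
Q = ΔH = -122010 kJ/h = -33.893 kW
Heat removed = 33.893 kW

Q_out = 33.9 kW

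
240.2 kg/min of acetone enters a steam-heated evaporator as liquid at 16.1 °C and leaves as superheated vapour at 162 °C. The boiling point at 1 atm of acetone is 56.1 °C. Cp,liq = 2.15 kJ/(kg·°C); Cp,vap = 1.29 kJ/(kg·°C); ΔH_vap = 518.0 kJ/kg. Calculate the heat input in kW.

Q = 2960 kW

liquid 16.1→56.1 °C: 86 kJ/kg
vaporisation at 56.1 °C: 518 kJ/kg
vapour 56.1→162 °C: 136.61 kJ/kg
Δh = 86 + 518 + 136.61 = 740.61 kJ/kg
Q = ṁ·Δh = 240.2 kg/min × 740.61 kJ/kg = 177890 kJ/min
|Q| = 2964.9 kW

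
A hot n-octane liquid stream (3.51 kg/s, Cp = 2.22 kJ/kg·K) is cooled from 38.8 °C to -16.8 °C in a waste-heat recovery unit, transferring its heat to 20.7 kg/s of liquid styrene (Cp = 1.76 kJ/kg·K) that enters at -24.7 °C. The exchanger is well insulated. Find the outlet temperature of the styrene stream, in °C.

Heat released by hot stream: Q = 3.51 × 2.22 × (38.8 − -16.8) = 433.25 kJ/s
Energy balance on cold side (adiabatic exchanger): Q = ṁ_c·Cp_c·(T_c,out − T_c,in)
T_c,out = -24.7 + 433.25/(20.7 × 1.76) = -12.808 °C

T_c,out = -12.8 °C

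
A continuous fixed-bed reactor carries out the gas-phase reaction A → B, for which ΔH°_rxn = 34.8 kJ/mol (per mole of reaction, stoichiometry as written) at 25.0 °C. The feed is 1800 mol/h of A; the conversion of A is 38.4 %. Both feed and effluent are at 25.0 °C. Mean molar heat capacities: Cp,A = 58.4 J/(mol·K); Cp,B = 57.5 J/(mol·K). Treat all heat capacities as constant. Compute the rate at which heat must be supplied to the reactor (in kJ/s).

Q_in = 6.68 kJ/s

Extent of reaction ξ = 0.384 × 1800 = 691.2 mol/h
Reaction term: ξ·ΔH°_rxn = 691.2 × 34.8 = 24054 kJ/h
Q = ΔH = 24054 kJ/h = 6.6816 kW
Heat supplied = 6.6816 kJ/s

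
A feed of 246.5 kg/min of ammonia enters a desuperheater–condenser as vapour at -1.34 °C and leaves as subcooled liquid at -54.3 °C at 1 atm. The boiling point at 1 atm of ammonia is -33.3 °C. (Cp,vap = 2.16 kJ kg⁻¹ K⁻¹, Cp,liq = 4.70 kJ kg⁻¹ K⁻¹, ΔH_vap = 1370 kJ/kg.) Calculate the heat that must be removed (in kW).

Q_c = 6320 kW

vapour -1.34→-33.3 °C: -69.034 kJ/kg
condensation at -33.3 °C: -1370 kJ/kg
liquid -33.3→-54.3 °C: -98.7 kJ/kg
Δh = -69.034 + -1370 + -98.7 = -1537.7 kJ/kg
Q = ṁ·Δh = 246.5 kg/min × -1537.7 kJ/kg = -379050 kJ/min
|Q| = 6317.5 kW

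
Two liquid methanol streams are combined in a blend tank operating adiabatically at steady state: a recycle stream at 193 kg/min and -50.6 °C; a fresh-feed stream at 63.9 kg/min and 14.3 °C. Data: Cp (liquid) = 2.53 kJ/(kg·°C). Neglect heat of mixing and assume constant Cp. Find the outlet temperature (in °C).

Adiabatic, steady state ⇒ Σ ṁᵢCp,ᵢ(T_out − Tᵢ) = 0
Σ ṁᵢCp,ᵢTᵢ = 193×2.53×-50.6 + 63.9×2.53×14.3 = -22396
Σ ṁᵢCp,ᵢ = 193×2.53 + 63.9×2.53 = 649.96
T_out = -22396 / 649.96 = -34.457 °C

T_out = -34.5 °C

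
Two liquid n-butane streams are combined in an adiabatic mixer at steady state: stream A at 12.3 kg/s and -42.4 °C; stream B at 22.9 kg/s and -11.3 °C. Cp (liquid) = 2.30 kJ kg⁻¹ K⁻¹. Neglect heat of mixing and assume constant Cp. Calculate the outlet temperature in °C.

T_out = -22.2 °C

Energy balance with Q = 0: Σ ṁᵢCp,ᵢ(T_out − Tᵢ) = 0
Σ ṁᵢCp,ᵢTᵢ = 12.3×2.30×-42.4 + 22.9×2.30×-11.3 = -1794.7
Σ ṁᵢCp,ᵢ = 12.3×2.30 + 22.9×2.30 = 80.96
T_out = -1794.7 / 80.96 = -22.167 °C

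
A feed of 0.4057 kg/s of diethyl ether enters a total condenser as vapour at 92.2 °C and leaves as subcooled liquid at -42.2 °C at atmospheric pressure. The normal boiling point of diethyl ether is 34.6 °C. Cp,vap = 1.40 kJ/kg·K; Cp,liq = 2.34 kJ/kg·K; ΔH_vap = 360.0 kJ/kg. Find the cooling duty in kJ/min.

vapour 92.2→34.6 °C: -80.64 kJ/kg
condensation at 34.6 °C: -360 kJ/kg
liquid 34.6→-42.2 °C: -179.71 kJ/kg
Δh = -80.64 + -360 + -179.71 = -620.35 kJ/kg
Q = ṁ·Δh = 0.4057 kg/s × -620.35 kJ/kg = -251.68 kJ/s
|Q| = 251.68 kW = 15101 kJ/min

Q_c = 15100 kJ/min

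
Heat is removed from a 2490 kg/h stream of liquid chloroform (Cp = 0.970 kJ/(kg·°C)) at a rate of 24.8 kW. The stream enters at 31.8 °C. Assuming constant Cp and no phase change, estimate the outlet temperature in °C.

Q = 24.8 kW = 89280 kJ/h
ΔT = Q/(ṁ·Cp) = 89280/(2490×0.970) = 36.964 K
T_out = 31.8 − 36.964 = -5.1644 °C

T_out = -5.16 °C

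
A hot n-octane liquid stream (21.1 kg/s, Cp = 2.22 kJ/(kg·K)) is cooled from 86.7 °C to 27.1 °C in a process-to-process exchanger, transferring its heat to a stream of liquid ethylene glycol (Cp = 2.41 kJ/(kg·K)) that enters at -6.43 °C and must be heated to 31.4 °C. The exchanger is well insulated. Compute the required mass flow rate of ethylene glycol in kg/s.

Heat released by hot stream: Q = 21.1 × 2.22 × (86.7 − 27.1) = 2791.8 kJ/s
Energy balance on cold side (adiabatic exchanger): Q = ṁ_c·Cp_c·(T_c,out − T_c,in)
ṁ_c = 2791.8 / [2.41 × (31.4 − -6.43)] = 30.622 kg/s

ṁ_c = 30.6 kg/s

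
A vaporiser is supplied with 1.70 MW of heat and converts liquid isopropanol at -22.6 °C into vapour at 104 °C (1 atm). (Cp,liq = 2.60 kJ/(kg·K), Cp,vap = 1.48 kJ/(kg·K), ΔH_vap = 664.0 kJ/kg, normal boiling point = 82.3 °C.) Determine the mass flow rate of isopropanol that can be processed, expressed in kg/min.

ṁ = 105 kg/min

Δh = 2.60×(82.3−-22.6) + 664.0 + 1.48×(104−82.3) = 968.86 kJ/kg
Q = 1.70 MW = 1700 kJ/s = 102000 kJ/min
ṁ = Q/Δh = 102000 / 968.86 = 105.28 kg/min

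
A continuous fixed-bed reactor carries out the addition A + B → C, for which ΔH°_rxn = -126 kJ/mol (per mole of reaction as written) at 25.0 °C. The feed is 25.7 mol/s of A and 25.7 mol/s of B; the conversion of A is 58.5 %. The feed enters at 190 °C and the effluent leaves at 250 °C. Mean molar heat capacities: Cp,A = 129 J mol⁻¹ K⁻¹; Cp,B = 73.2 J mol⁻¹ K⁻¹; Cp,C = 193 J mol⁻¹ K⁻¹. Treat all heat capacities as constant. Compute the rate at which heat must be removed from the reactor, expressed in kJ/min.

Extent of reaction ξ = 0.585 × 25.7 = 15.034 mol/s
Reaction term: ξ·ΔH°_rxn = 15.034 × -126 = -1894.3 kJ/s
Sensible, feed 190→25 °C: -857.43 kJ/s
Outlet flows (mol/s): A 10.665, B 10.665, C 15.034
Sensible, products 25→250 °C: 1138.1 kJ/s
Q = ΔH = -1613.7 kJ/s = -1613.7 kW
Heat removed = 96821 kJ/min

Q_out = 96800 kJ/min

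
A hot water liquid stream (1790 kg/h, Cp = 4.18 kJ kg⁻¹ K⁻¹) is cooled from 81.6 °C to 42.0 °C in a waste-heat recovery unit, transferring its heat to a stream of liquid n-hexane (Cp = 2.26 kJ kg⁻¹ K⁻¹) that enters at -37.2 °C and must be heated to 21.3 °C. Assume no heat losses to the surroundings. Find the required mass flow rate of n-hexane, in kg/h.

Heat released by hot stream: Q = 1790 × 4.18 × (81.6 − 42.0) = 296300 kJ/h
Energy balance on cold side (adiabatic exchanger): Q = ṁ_c·Cp_c·(T_c,out − T_c,in)
ṁ_c = 296300 / [2.26 × (21.3 − -37.2)] = 2241.1 kg/h

ṁ_c = 2240 kg/h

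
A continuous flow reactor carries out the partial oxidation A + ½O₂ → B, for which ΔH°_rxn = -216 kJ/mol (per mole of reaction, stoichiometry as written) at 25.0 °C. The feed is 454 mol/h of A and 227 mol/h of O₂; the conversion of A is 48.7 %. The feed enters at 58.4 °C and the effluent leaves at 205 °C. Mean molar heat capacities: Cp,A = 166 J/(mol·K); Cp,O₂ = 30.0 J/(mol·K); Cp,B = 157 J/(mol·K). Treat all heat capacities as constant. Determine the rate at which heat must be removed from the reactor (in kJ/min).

Extent of reaction ξ = 0.487 × 454 = 221.1 mol/h
Reaction term: ξ·ΔH°_rxn = 221.1 × -216 = -47757 kJ/h
Sensible, feed 58.4→25 °C: -2744.6 kJ/h
Outlet flows (mol/h): A 232.9, O₂ 116.45, B 221.1
Sensible, products 25→205 °C: 13836 kJ/h
Q = ΔH = -36666 kJ/h = -10.185 kW
Heat removed = 611.09 kJ/min

Q_out = 611 kJ/min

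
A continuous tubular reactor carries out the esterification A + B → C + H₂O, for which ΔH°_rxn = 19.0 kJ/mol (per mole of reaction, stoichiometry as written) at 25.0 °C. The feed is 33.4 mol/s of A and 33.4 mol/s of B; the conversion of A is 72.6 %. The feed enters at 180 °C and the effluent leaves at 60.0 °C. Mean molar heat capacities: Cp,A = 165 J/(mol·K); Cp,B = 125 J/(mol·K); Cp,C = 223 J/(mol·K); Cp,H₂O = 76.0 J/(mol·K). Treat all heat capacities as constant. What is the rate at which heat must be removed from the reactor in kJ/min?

Extent of reaction ξ = 0.726 × 33.4 = 24.248 mol/s
Reaction term: ξ·ΔH°_rxn = 24.248 × 19.0 = 460.72 kJ/s
Sensible, feed 180→25 °C: -1501.3 kJ/s
Outlet flows (mol/s): A 9.1516, B 9.1516, C 24.248, H₂O 24.248
Sensible, products 25→60.0 °C: 346.65 kJ/s
Q = ΔH = -693.96 kJ/s = -693.96 kW
Heat removed = 41638 kJ/min

Q_out = 41600 kJ/min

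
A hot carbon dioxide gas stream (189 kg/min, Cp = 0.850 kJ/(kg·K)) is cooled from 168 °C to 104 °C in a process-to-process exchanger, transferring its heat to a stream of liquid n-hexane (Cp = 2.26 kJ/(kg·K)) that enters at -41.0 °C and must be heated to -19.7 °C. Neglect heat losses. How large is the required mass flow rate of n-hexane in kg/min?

Heat released by hot stream: Q = 189 × 0.850 × (168 − 104) = 10282 kJ/min
Energy balance on cold side (adiabatic exchanger): Q = ṁ_c·Cp_c·(T_c,out − T_c,in)
ṁ_c = 10282 / [2.26 × (-19.7 − -41.0)] = 213.59 kg/min

ṁ_c = 214 kg/min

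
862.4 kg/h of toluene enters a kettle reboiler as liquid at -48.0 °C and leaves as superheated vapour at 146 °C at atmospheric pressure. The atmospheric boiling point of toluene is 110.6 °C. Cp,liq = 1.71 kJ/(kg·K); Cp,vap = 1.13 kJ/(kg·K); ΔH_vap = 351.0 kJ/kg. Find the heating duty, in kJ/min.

Q = 9520 kJ/min

liquid -48.0→110.6 °C: 271.21 kJ/kg
vaporisation at 110.6 °C: 351 kJ/kg
vapour 110.6→146 °C: 40.002 kJ/kg
Δh = 271.21 + 351 + 40.002 = 662.21 kJ/kg
Q = ṁ·Δh = 862.4 kg/h × 662.21 kJ/kg = 571090 kJ/h
|Q| = 158.64 kW = 9518.1 kJ/min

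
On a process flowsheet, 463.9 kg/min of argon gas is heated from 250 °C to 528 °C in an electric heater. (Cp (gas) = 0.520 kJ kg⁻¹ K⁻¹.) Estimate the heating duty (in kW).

Q = ṁ·Cp·ΔT = 463.9 × 0.520 × (528 − 250) = 67061 kJ/min
Converting: 67061 / 60 s = 1117.7 kW

Q = 1120 kW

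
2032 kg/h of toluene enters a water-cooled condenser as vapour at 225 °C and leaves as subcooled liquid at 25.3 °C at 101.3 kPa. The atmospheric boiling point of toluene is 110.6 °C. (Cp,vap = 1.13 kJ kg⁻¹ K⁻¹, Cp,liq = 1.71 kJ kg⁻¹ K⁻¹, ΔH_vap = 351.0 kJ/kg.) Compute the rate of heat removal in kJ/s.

vapour 225→110.6 °C: -129.27 kJ/kg
condensation at 110.6 °C: -351 kJ/kg
liquid 110.6→25.3 °C: -145.86 kJ/kg
Δh = -129.27 + -351 + -145.86 = -626.13 kJ/kg
Q = ṁ·Δh = 2032 kg/h × -626.13 kJ/kg = -1.2723e+06 kJ/h
|Q| = 353.42 kW

Q_c = 353 kJ/s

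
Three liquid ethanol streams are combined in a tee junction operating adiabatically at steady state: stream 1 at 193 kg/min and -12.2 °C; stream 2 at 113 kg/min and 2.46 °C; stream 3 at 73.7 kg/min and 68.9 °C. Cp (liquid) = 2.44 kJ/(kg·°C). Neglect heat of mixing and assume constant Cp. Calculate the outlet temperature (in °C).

No heat crosses the boundary, so H_out = H_in.
Σ ṁᵢCp,ᵢTᵢ = 193×2.44×-12.2 + 113×2.44×2.46 + 73.7×2.44×68.9 = 7323.2
Σ ṁᵢCp,ᵢ = 193×2.44 + 113×2.44 + 73.7×2.44 = 926.47
T_out = 7323.2 / 926.47 = 7.9044 °C

T_out = 7.90 °C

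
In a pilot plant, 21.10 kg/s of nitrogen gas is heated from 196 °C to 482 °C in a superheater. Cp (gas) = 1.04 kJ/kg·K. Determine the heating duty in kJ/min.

Q = 377000 kJ/min

Q = ṁ·Cp·ΔT = 21.10 × 1.04 × (482 − 196) = 6276 kJ/s
Heating duty = 376560 kJ/min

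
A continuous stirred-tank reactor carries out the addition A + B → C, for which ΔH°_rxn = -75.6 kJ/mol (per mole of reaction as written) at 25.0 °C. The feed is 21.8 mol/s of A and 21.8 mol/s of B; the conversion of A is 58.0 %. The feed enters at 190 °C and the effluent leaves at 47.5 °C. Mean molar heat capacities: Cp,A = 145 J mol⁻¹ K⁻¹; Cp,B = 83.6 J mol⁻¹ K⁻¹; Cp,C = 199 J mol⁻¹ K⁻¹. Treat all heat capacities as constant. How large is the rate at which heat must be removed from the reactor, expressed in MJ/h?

Q_out = 6030 MJ/h

Extent of reaction ξ = 0.580 × 21.8 = 12.644 mol/s
Reaction term: ξ·ΔH°_rxn = 12.644 × -75.6 = -955.89 kJ/s
Sensible, feed 190→25 °C: -822.27 kJ/s
Outlet flows (mol/s): A 9.156, B 9.156, C 12.644
Sensible, products 25→47.5 °C: 103.71 kJ/s
Q = ΔH = -1674.5 kJ/s = -1674.5 kW
Heat removed = 6028 MJ/h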